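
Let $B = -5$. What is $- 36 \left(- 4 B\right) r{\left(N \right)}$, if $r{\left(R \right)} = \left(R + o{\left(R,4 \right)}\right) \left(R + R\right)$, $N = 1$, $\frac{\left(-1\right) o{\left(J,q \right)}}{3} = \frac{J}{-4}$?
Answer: $-2520$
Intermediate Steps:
$o{\left(J,q \right)} = \frac{3 J}{4}$ ($o{\left(J,q \right)} = - 3 \frac{J}{-4} = - 3 J \left(- \frac{1}{4}\right) = - 3 \left(- \frac{J}{4}\right) = \frac{3 J}{4}$)
$r{\left(R \right)} = \frac{7 R^{2}}{2}$ ($r{\left(R \right)} = \left(R + \frac{3 R}{4}\right) \left(R + R\right) = \frac{7 R}{4} \cdot 2 R = \frac{7 R^{2}}{2}$)
$- 36 \left(- 4 B\right) r{\left(N \right)} = - 36 \left(\left(-4\right) \left(-5\right)\right) \frac{7 \cdot 1^{2}}{2} = \left(-36\right) 20 \cdot \frac{7}{2} \cdot 1 = \left(-720\right) \frac{7}{2} = -2520$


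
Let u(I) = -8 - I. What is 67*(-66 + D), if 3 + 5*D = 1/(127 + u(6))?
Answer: -2521076/565 ≈ -4462.1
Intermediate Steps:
D = -338/565 (D = -⅗ + 1/(5*(127 + (-8 - 1*6))) = -⅗ + 1/(5*(127 + (-8 - 6))) = -⅗ + 1/(5*(127 - 14)) = -⅗ + (⅕)/113 = -⅗ + (⅕)*(1/113) = -⅗ + 1/565 = -338/565 ≈ -0.59823)
67*(-66 + D) = 67*(-66 - 338/565) = 67*(-37628/565) = -2521076/565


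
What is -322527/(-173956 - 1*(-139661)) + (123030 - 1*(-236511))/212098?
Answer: 80737790241/7273900910 ≈ 11.100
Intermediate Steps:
-322527/(-173956 - 1*(-139661)) + (123030 - 1*(-236511))/212098 = -322527/(-173956 + 139661) + (123030 + 236511)*(1/212098) = -322527/(-34295) + 359541*(1/212098) = -322527*(-1/34295) + 359541/212098 = 322527/34295 + 359541/212098 = 80737790241/7273900910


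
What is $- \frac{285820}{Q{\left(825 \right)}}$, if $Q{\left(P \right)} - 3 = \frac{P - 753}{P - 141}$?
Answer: $- \frac{5430580}{59} \approx -92044.0$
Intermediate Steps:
$Q{\left(P \right)} = 3 + \frac{-753 + P}{-141 + P}$ ($Q{\left(P \right)} = 3 + \frac{P - 753}{P - 141} = 3 + \frac{-753 + P}{-141 + P}$)
$- \frac{285820}{Q{\left(825 \right)}} = - \frac{285820}{4 \frac{1}{-141 + 825} \left(-294 + 825\right)} = - \frac{285820}{4 \cdot \frac{1}{684} \cdot 531} = - \frac{285820}{\frac{59}{19}} = \left(-285820\right) \frac{19}{59} = - \frac{5430580}{59}$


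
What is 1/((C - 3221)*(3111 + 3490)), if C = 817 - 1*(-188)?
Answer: -1/14627816 ≈ -6.8363e-8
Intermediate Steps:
C = 1005 (C = 817 + 188 = 1005)
1/((C - 3221)*(3111 + 3490)) = 1/((1005 - 3221)*(3111 + 3490)) = 1/(-2216*6601) = 1/(-14627816) = -1/14627816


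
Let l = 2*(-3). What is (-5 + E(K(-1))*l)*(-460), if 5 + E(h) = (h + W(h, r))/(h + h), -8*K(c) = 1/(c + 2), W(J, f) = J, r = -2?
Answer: -8740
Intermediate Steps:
l = -6
K(c) = -1/(8*(2 + c)) (K(c) = -1/(8*(c + 2)) = -1/(8*(2 + c)))
E(h) = -4 (E(h) = -5 + (h + h)/(h + h) = -5 + (2*h)/((2*h)) = -5 + (2*h)*(1/(2*h)) = -5 + 1 = -4)
(-5 + E(K(-1))*l)*(-460) = (-5 - 4*(-6))*(-460) = (-5 + 24)*(-460) = 19*(-460) = -8740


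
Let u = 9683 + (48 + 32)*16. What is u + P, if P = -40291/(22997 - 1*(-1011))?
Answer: 263159413/24008 ≈ 10961.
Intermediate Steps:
u = 10963 (u = 9683 + 80*16 = 9683 + 1280 = 10963)
P = -40291/24008 (P = -40291/(22997 + 1011) = -40291/24008 ≈ -1.6782)
u + P = 10963 - 40291/24008 = 263159413/24008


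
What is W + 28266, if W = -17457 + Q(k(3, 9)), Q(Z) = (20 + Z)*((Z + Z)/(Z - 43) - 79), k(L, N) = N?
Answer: 144545/17 ≈ 8502.6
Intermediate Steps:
Q(Z) = (-79 + 2*Z/(-43 + Z))*(20 + Z) (Q(Z) = (20 + Z)*((2*Z)/(-43 + Z) - 79) = (20 + Z)*(2*Z/(-43 + Z) - 79) = (20 + Z)*(-79 + 2*Z/(-43 + Z)) = (-79 + 2*Z/(-43 + Z))*(20 + Z))
W = -335977/17 (W = -17457 + (67940 - 77*9**2 + 1857*9)/(-43 + 9) = -17457 + (67940 - 77*81 + 16713)/(-34) = -17457 - (67940 - 6237 + 16713)/34 = -17457 - 1/34*78416 = -17457 - 39208/17 = -335977/17 ≈ -19763.)
W + 28266 = -335977/17 + 28266 = 144545/17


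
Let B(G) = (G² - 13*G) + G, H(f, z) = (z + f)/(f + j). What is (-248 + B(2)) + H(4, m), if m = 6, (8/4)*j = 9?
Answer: -4536/17 ≈ -266.82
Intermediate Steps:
j = 9/2 (j = (½)*9 = 9/2 ≈ 4.5000)
H(f, z) = (f + z)/(9/2 + f) (H(f, z) = (z + f)/(f + 9/2) = (f + z)/(9/2 + f))
B(G) = G² - 12*G
(-248 + B(2)) + H(4, m) = (-248 + 2*(-12 + 2)) + 2*(4 + 6)/(9 + 2*4) = (-248 + 2*(-10)) + 2*10/(9 + 8) = (-248 - 20) + 2*10/17 = -268 + 2*(1/17)*10 = -268 + 20/17 = -4536/17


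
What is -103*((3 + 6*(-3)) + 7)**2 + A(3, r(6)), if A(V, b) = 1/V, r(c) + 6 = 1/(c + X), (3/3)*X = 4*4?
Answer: -19775/3 ≈ -6591.7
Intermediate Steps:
X = 16 (X = 4*4 = 16)
r(c) = -6 + 1/(16 + c) (r(c) = -6 + 1/(c + 16) = -6 + 1/(16 + c))
-103*((3 + 6*(-3)) + 7)**2 + A(3, r(6)) = -103*((3 + 6*(-3)) + 7)**2 + 1/3 = -103*((3 - 18) + 7)**2 + 1/3 = -103*(-15 + 7)**2 + 1/3 = -103*(-8)**2 + 1/3 = -103*64 + 1/3 = -6592 + 1/3 = -19775/3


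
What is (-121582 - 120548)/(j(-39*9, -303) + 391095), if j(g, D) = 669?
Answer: -40355/65294 ≈ -0.61805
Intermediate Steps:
(-121582 - 120548)/(j(-39*9, -303) + 391095) = (-121582 - 120548)/(669 + 391095) = -242130/391764 = -242130*1/391764 = -40355/65294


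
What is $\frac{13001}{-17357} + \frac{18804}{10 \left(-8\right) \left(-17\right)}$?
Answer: $\frac{4539701}{347140} \approx 13.077$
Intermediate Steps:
$\frac{13001}{-17357} + \frac{18804}{10 \left(-8\right) \left(-17\right)} = 13001 \left(- \frac{1}{17357}\right) + \frac{18804}{\left(-80\right) \left(-17\right)} = - \frac{13001}{17357} + \frac{18804}{1360} = - \frac{13001}{17357} + 18804 \cdot \frac{1}{1360} = - \frac{13001}{17357} + \frac{4701}{340} = \frac{4539701}{347140}$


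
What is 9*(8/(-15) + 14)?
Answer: 606/5 ≈ 121.20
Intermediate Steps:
9*(8/(-15) + 14) = 9*(8*(-1/15) + 14) = 9*(-8/15 + 14) = 9*(202/15) = 606/5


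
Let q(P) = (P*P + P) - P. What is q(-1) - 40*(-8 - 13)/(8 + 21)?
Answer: 869/29 ≈ 29.966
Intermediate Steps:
q(P) = P**2 (q(P) = (P**2 + P) - P = (P + P**2) - P = P**2)
q(-1) - 40*(-8 - 13)/(8 + 21) = (-1)**2 - 40*(-8 - 13)/(8 + 21) = 1 - (-840)/29 = 1 - 40*(-21/29) = 1 + 840/29 = 869/29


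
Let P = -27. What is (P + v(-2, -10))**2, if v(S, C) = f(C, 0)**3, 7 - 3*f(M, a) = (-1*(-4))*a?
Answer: 148996/729 ≈ 204.38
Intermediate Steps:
f(M, a) = 7/3 - 4*a/3 (f(M, a) = 7/3 - (-1*(-4))*a/3 = 7/3 - 4*a/3)
v(S, C) = 343/27 (v(S, C) = (7/3 - 4/3*0)**3 = (7/3 + 0)**3 = (7/3)**3 = 343/27)
(P + v(-2, -10))**2 = (-27 + 343/27)**2 = (-386/27)**2 = 148996/729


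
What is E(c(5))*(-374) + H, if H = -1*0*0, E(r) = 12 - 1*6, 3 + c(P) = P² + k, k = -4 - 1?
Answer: -2244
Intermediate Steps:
k = -5
c(P) = -8 + P² (c(P) = -3 + (P² - 5) = -3 + (-5 + P²) = -8 + P²)
E(r) = 6 (E(r) = 12 - 6 = 6)
H = 0 (H = 0*0 = 0)
E(c(5))*(-374) + H = 6*(-374) + 0 = -2244 + 0 = -2244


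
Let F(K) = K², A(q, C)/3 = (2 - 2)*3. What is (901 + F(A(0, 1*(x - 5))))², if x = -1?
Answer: 811801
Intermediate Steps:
A(q, C) = 0 (A(q, C) = 3*((2 - 2)*3) = 3*(0*3) = 3*0 = 0)
(901 + F(A(0, 1*(x - 5))))² = (901 + 0²)² = (901 + 0)² = 901² = 811801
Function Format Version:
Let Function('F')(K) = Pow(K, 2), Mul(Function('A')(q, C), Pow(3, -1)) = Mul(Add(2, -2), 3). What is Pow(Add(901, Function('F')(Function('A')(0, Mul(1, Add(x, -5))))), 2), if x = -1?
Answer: 811801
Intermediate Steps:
Function('A')(q, C) = 0 (Function('A')(q, C) = Mul(3, Mul(Add(2, -2), 3)) = Mul(3, Mul(0, 3)) = Mul(3, 0) = 0)
Pow(Add(901, Function('F')(Function('A')(0, Mul(1, Add(x, -5))))), 2) = Pow(Add(901, Pow(0, 2)), 2) = Pow(Add(901, 0), 2) = Pow(901, 2) = 811801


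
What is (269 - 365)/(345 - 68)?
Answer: -96/277 ≈ -0.34657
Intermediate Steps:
(269 - 365)/(345 - 68) = -96/277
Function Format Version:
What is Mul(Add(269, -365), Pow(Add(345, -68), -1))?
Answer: Rational(-96, 277) ≈ -0.34657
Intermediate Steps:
Mul(Add(269, -365), Pow(Add(345, -68), -1)) = Mul(-96, Pow(277, -1)) = Mul(-96, Rational(1, 277)) = Rational(-96, 277)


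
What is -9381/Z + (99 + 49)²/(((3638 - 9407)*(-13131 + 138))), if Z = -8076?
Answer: 234448306927/201783212964 ≈ 1.1619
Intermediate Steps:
-9381/Z + (99 + 49)²/(((3638 - 9407)*(-13131 + 138))) = -9381/(-8076) + (99 + 49)²/(((3638 - 9407)*(-13131 + 138))) = -9381*(-1/8076) + 148²/((-5769*(-12993))) = 3127/2692 + 21904/74956617 = 234448306927/201783212964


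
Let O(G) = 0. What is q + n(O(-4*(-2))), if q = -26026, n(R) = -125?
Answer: -26151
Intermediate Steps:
q + n(O(-4*(-2))) = -26026 - 125 = -26151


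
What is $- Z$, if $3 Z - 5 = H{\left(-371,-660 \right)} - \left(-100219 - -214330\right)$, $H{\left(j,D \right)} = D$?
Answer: $\frac{114766}{3} \approx 38255.0$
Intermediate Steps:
$Z = - \frac{114766}{3}$ ($Z = \frac{5}{3} + \frac{-660 - \left(-100219 - -214330\right)}{3} = \frac{5}{3} + \frac{-660 - \left(-100219 + 214330\right)}{3} = \frac{5}{3} + \frac{-660 - 114111}{3} = \frac{5}{3} + \frac{1}{3} \left(-114771\right) = \frac{5}{3} - 38257 = - \frac{114766}{3} \approx -38255.0$)
$- Z = \left(-1\right) \left(- \frac{114766}{3}\right) = \frac{114766}{3}$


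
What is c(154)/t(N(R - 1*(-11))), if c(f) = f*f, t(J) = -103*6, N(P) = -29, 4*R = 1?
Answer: -11858/309 ≈ -38.375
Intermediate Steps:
R = ¼ (R = (¼)*1 = ¼ ≈ 0.25000)
t(J) = -618
c(f) = f²
c(154)/t(N(R - 1*(-11))) = 154²/(-618) = 23716*(-1/618) = -11858/309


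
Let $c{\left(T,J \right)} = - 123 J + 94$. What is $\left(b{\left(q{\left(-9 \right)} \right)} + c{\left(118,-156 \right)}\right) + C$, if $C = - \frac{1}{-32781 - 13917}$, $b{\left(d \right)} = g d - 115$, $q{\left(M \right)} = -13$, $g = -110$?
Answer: $\frac{961838707}{46698} \approx 20597.0$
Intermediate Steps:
$c{\left(T,J \right)} = 94 - 123 J$
$b{\left(d \right)} = -115 - 110 d$ ($b{\left(d \right)} = - 110 d - 115 = -115 - 110 d$)
$C = \frac{1}{46698}$ ($C = - \frac{1}{-46698} = \left(-1\right) \left(- \frac{1}{46698}\right) = \frac{1}{46698} \approx 2.1414 \cdot 10^{-5}$)
$\left(b{\left(q{\left(-9 \right)} \right)} + c{\left(118,-156 \right)}\right) + C = \left(\left(-115 - -1430\right) + \left(94 - -19188\right)\right) + \frac{1}{46698} = \left(\left(-115 + 1430\right) + \left(94 + 19188\right)\right) + \frac{1}{46698} = \left(1315 + 19282\right) + \frac{1}{46698} = 20597 + \frac{1}{46698} = \frac{961838707}{46698}$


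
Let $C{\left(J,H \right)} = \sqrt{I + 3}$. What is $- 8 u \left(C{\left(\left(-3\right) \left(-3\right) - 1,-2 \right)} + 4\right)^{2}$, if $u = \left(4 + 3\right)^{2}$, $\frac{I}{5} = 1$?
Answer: $-9408 - 6272 \sqrt{2} \approx -18278.0$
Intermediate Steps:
$I = 5$ ($I = 5 \cdot 1 = 5$)
$u = 49$ ($u = 7^{2} = 49$)
$C{\left(J,H \right)} = 2 \sqrt{2}$ ($C{\left(J,H \right)} = \sqrt{5 + 3} = \sqrt{8} = 2 \sqrt{2}$)
$- 8 u \left(C{\left(\left(-3\right) \left(-3\right) - 1,-2 \right)} + 4\right)^{2} = \left(-8\right) 49 \left(2 \sqrt{2} + 4\right)^{2} = - 392 \left(4 + 2 \sqrt{2}\right)^{2}$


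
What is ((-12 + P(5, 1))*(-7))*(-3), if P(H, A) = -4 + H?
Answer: -231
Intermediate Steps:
((-12 + P(5, 1))*(-7))*(-3) = ((-12 + (-4 + 5))*(-7))*(-3) = ((-12 + 1)*(-7))*(-3) = -11*(-7)*(-3) = 77*(-3) = -231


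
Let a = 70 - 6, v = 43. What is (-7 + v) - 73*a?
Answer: -4636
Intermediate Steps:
a = 64
(-7 + v) - 73*a = (-7 + 43) - 73*64 = 36 - 4672 = -4636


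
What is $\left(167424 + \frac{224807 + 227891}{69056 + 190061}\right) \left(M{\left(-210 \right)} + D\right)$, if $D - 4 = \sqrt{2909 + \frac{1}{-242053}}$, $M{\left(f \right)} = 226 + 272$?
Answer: $\frac{21778194367612}{259117} + \frac{173531429224 \sqrt{10652331599833}}{62720047201} \approx 9.3078 \cdot 10^{7}$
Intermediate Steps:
$M{\left(f \right)} = 498$
$D = 4 + \frac{4 \sqrt{10652331599833}}{242053}$ ($D = 4 + \sqrt{2909 + \frac{1}{-242053}} = 4 + \sqrt{2909 - \frac{1}{242053}} = 4 + \sqrt{\frac{704132176}{242053}} = 4 + \frac{4 \sqrt{10652331599833}}{242053} \approx 57.935$)
$\left(167424 + \frac{224807 + 227891}{69056 + 190061}\right) \left(M{\left(-210 \right)} + D\right) = \left(167424 + \frac{224807 + 227891}{69056 + 190061}\right) \left(498 + \left(4 + \frac{4 \sqrt{10652331599833}}{242053}\right)\right) = \left(167424 + \frac{452698}{259117}\right) \left(502 + \frac{4 \sqrt{10652331599833}}{242053}\right) = \frac{43382857306 \left(502 + \frac{4 \sqrt{10652331599833}}{242053}\right)}{259117} = \frac{21778194367612}{259117} + \frac{173531429224 \sqrt{10652331599833}}{62720047201}$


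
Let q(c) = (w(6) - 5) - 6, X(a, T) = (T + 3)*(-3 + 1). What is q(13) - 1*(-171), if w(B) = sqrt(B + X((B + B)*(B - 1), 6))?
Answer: 160 + 2*I*sqrt(3) ≈ 160.0 + 3.4641*I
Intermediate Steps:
X(a, T) = -6 - 2*T (X(a, T) = (3 + T)*(-2) = -6 - 2*T)
w(B) = sqrt(-18 + B) (w(B) = sqrt(B + (-6 - 2*6)) = sqrt(B + (-6 - 12)) = sqrt(B - 18) = sqrt(-18 + B))
q(c) = -11 + 2*I*sqrt(3) (q(c) = (sqrt(-18 + 6) - 5) - 6 = (sqrt(-12) - 5) - 6 = (2*I*sqrt(3) - 5) - 6 = (-5 + 2*I*sqrt(3)) - 6 = -11 + 2*I*sqrt(3))
q(13) - 1*(-171) = (-11 + 2*I*sqrt(3)) - 1*(-171) = (-11 + 2*I*sqrt(3)) + 171 = 160 + 2*I*sqrt(3)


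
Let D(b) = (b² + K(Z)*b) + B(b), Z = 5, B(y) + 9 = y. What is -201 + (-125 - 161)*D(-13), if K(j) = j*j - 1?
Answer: 46989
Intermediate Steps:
B(y) = -9 + y
K(j) = -1 + j² (K(j) = j² - 1 = -1 + j²)
D(b) = -9 + b² + 25*b (D(b) = (b² + (-1 + 5²)*b) + (-9 + b) = (b² + (-1 + 25)*b) + (-9 + b) = (b² + 24*b) + (-9 + b) = -9 + b² + 25*b)
-201 + (-125 - 161)*D(-13) = -201 + (-125 - 161)*(-9 + (-13)² + 25*(-13)) = -201 - 286*(-9 + 169 - 325) = -201 - 286*(-165) = -201 + 47190 = 46989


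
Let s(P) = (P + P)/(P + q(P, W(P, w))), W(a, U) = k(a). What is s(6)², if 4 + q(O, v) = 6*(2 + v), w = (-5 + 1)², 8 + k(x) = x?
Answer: 36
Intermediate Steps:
k(x) = -8 + x
w = 16 (w = (-4)² = 16)
W(a, U) = -8 + a
q(O, v) = 8 + 6*v (q(O, v) = -4 + 6*(2 + v) = -4 + (12 + 6*v) = 8 + 6*v)
s(P) = 2*P/(-40 + 7*P) (s(P) = (P + P)/(P + (8 + 6*(-8 + P))) = (2*P)/(P + (8 + (-48 + 6*P))) = (2*P)/(P + (-40 + 6*P)) = (2*P)/(-40 + 7*P) = 2*P/(-40 + 7*P))
s(6)² = (2*6/(-40 + 7*6))² = (2*6/(-40 + 42))² = (2*6/2)² = (2*6*(½))² = 6² = 36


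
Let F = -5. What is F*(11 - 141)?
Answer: 650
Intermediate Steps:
F*(11 - 141) = -5*(11 - 141) = -5*(-130) = 650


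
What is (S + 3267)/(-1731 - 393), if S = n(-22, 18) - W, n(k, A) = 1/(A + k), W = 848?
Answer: -1075/944 ≈ -1.1388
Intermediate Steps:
S = -3393/4 (S = 1/(18 - 22) - 1*848 = 1/(-4) - 848 = -1/4 - 848 = -3393/4 ≈ -848.25)
(S + 3267)/(-1731 - 393) = (-3393/4 + 3267)/(-1731 - 393) = (9675/4)/(-2124) = (9675/4)*(-1/2124) = -1075/944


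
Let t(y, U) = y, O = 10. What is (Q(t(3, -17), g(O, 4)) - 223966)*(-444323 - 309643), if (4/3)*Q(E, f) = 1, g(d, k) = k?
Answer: 337724367363/2 ≈ 1.6886e+11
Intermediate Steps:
Q(E, f) = ¾ (Q(E, f) = (¾)*1 = ¾)
(Q(t(3, -17), g(O, 4)) - 223966)*(-444323 - 309643) = (¾ - 223966)*(-444323 - 309643) = -895861/4*(-753966) = 337724367363/2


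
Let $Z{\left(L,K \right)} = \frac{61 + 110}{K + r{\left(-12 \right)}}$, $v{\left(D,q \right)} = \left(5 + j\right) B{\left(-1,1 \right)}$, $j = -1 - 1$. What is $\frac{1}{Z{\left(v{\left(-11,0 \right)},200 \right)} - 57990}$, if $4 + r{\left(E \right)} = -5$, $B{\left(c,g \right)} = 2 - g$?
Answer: $- \frac{191}{11075919} \approx -1.7245 \cdot 10^{-5}$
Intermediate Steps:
$r{\left(E \right)} = -9$ ($r{\left(E \right)} = -4 - 5 = -9$)
$j = -2$
$v{\left(D,q \right)} = 3$ ($v{\left(D,q \right)} = \left(5 - 2\right) \left(2 - 1\right) = 3 \left(2 - 1\right) = 3 \cdot 1 = 3$)
$Z{\left(L,K \right)} = \frac{171}{-9 + K}$ ($Z{\left(L,K \right)} = \frac{61 + 110}{K - 9} = \frac{171}{-9 + K}$)
$\frac{1}{Z{\left(v{\left(-11,0 \right)},200 \right)} - 57990} = \frac{1}{\frac{171}{-9 + 200} - 57990} = \frac{1}{\frac{171}{191} - 57990} = \frac{1}{- \frac{11075919}{191}} = - \frac{191}{11075919}$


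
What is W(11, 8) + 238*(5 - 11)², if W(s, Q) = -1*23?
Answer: 8545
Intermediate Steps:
W(s, Q) = -23
W(11, 8) + 238*(5 - 11)² = -23 + 238*(5 - 11)² = -23 + 238*(-6)² = -23 + 238*36 = -23 + 8568 = 8545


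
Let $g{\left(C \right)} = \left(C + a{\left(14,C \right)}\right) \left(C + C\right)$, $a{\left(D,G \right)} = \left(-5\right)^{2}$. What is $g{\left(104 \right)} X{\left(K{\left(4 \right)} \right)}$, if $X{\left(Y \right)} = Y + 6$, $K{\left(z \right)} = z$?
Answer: $268320$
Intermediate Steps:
$a{\left(D,G \right)} = 25$
$g{\left(C \right)} = 2 C \left(25 + C\right)$ ($g{\left(C \right)} = \left(C + 25\right) \left(C + C\right) = \left(25 + C\right) 2 C = 2 C \left(25 + C\right)$)
$X{\left(Y \right)} = 6 + Y$
$g{\left(104 \right)} X{\left(K{\left(4 \right)} \right)} = 2 \cdot 104 \left(25 + 104\right) \left(6 + 4\right) = 2 \cdot 104 \cdot 129 \cdot 10 = 26832 \cdot 10 = 268320$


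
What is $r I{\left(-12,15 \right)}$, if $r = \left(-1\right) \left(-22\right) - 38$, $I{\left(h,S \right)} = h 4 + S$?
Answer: $528$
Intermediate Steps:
$I{\left(h,S \right)} = S + 4 h$ ($I{\left(h,S \right)} = 4 h + S = S + 4 h$)
$r = -16$ ($r = 22 - 38 = -16$)
$r I{\left(-12,15 \right)} = - 16 \left(15 + 4 \left(-12\right)\right) = - 16 \left(15 - 48\right) = \left(-16\right) \left(-33\right) = 528$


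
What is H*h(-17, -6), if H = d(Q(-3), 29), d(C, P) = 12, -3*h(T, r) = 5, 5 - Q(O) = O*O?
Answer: -20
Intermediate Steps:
Q(O) = 5 - O² (Q(O) = 5 - O*O = 5 - O²)
h(T, r) = -5/3 (h(T, r) = -⅓*5 = -5/3)
H = 12
H*h(-17, -6) = 12*(-5/3) = -20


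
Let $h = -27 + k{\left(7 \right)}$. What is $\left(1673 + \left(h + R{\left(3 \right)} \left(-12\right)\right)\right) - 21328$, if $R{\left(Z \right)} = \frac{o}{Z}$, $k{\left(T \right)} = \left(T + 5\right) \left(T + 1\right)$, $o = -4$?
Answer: $-19570$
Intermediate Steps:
$k{\left(T \right)} = \left(1 + T\right) \left(5 + T\right)$ ($k{\left(T \right)} = \left(5 + T\right) \left(1 + T\right) = \left(1 + T\right) \left(5 + T\right)$)
$R{\left(Z \right)} = - \frac{4}{Z}$
$h = 69$ ($h = -27 + \left(5 + 7^{2} + 6 \cdot 7\right) = -27 + \left(5 + 49 + 42\right) = -27 + 96 = 69$)
$\left(1673 + \left(h + R{\left(3 \right)} \left(-12\right)\right)\right) - 21328 = \left(1673 + \left(69 + - \frac{4}{3} \left(-12\right)\right)\right) - 21328 = \left(1673 + \left(69 + \left(-4\right) \frac{1}{3} \left(-12\right)\right)\right) - 21328 = \left(1673 + \left(69 - -16\right)\right) - 21328 = \left(1673 + \left(69 + 16\right)\right) - 21328 = \left(1673 + 85\right) - 21328 = 1758 - 21328 = -19570$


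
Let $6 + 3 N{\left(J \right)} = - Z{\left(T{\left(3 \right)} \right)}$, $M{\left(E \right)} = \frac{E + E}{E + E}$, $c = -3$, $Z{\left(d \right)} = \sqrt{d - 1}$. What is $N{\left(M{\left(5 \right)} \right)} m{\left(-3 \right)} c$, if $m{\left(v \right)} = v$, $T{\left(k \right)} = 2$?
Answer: $-21$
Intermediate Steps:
$Z{\left(d \right)} = \sqrt{-1 + d}$
$M{\left(E \right)} = 1$ ($M{\left(E \right)} = \frac{2 E}{2 E} = 2 E \frac{1}{2 E} = 1$)
$N{\left(J \right)} = - \frac{7}{3}$ ($N{\left(J \right)} = -2 + \frac{\left(-1\right) \sqrt{-1 + 2}}{3} = -2 + \frac{\left(-1\right) \sqrt{1}}{3} = -2 + \frac{\left(-1\right) 1}{3} = -2 + \frac{1}{3} \left(-1\right) = -2 - \frac{1}{3} = - \frac{7}{3}$)
$N{\left(M{\left(5 \right)} \right)} m{\left(-3 \right)} c = \left(- \frac{7}{3}\right) \left(-3\right) \left(-3\right) = 7 \left(-3\right) = -21$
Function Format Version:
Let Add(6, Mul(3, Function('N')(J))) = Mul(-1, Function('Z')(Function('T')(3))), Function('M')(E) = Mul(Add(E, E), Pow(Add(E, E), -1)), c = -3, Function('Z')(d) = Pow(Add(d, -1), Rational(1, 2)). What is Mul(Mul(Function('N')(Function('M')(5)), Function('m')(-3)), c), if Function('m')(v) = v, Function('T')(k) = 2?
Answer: -21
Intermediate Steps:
Function('Z')(d) = Pow(Add(-1, d), Rational(1, 2))
Function('M')(E) = 1 (Function('M')(E) = Mul(Mul(2, E), Pow(Mul(2, E), -1)) = Mul(Mul(2, E), Mul(Rational(1, 2), Pow(E, -1))) = 1)
Function('N')(J) = Rational(-7, 3) (Function('N')(J) = Add(-2, Mul(Rational(1, 3), Mul(-1, Pow(Add(-1, 2), Rational(1, 2))))) = Add(-2, Mul(Rational(1, 3), Mul(-1, Pow(1, Rational(1, 2))))) = Add(-2, Mul(Rational(1, 3), Mul(-1, 1))) = Add(-2, Mul(Rational(1, 3), -1)) = Add(-2, Rational(-1, 3)) = Rational(-7, 3))
Mul(Mul(Function('N')(Function('M')(5)), Function('m')(-3)), c) = Mul(Mul(Rational(-7, 3), -3), -3) = Mul(7, -3) = -21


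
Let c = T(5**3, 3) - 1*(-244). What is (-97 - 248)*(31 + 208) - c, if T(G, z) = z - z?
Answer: -82699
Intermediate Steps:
T(G, z) = 0
c = 244 (c = 0 - 1*(-244) = 0 + 244 = 244)
(-97 - 248)*(31 + 208) - c = (-97 - 248)*(31 + 208) - 1*244 = -345*239 - 244 = -82455 - 244 = -82699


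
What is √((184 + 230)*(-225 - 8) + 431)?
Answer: I*√96031 ≈ 309.89*I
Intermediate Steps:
√((184 + 230)*(-225 - 8) + 431) = √(414*(-233) + 431) = √(-96462 + 431) = √(-96031) = I*√96031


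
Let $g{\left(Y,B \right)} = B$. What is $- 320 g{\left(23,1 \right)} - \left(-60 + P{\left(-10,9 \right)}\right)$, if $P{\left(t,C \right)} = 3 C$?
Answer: $-287$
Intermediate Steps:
$- 320 g{\left(23,1 \right)} - \left(-60 + P{\left(-10,9 \right)}\right) = \left(-320\right) 1 + \left(60 - 3 \cdot 9\right) = -320 + \left(60 - 27\right) = -320 + 33 = -287$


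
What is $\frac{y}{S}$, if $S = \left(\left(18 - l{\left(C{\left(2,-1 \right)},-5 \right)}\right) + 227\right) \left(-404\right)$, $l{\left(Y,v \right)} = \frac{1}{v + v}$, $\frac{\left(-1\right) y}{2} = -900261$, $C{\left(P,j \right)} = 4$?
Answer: $- \frac{1500435}{82517} \approx -18.183$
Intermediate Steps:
$y = 1800522$ ($y = \left(-2\right) \left(-900261\right) = 1800522$)
$l{\left(Y,v \right)} = \frac{1}{2 v}$
$S = - \frac{495102}{5}$ ($S = \left(\left(18 - \frac{1}{2 \left(-5\right)}\right) + 227\right) \left(-404\right) = \left(\left(18 - \frac{1}{2} \left(- \frac{1}{5}\right)\right) + 227\right) \left(-404\right) = \left(\left(18 - - \frac{1}{10}\right) + 227\right) \left(-404\right) = \left(\left(18 + \frac{1}{10}\right) + 227\right) \left(-404\right) = \left(\frac{181}{10} + 227\right) \left(-404\right) = \frac{2451}{10} \left(-404\right) = - \frac{495102}{5} \approx -99020.0$)
$\frac{y}{S} = \frac{1800522}{- \frac{495102}{5}} = 1800522 \left(- \frac{5}{495102}\right) = - \frac{1500435}{82517}$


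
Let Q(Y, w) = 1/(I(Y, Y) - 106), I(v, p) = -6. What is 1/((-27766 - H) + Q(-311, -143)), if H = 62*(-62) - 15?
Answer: -112/2677585 ≈ -4.1829e-5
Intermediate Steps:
Q(Y, w) = -1/112 (Q(Y, w) = 1/(-6 - 106) = 1/(-112) = -1/112)
H = -3859 (H = -3844 - 15 = -3859)
1/((-27766 - H) + Q(-311, -143)) = 1/((-27766 - 1*(-3859)) - 1/112) = 1/((-27766 + 3859) - 1/112) = 1/(-23907 - 1/112) = 1/(-2677585/112) = -112/2677585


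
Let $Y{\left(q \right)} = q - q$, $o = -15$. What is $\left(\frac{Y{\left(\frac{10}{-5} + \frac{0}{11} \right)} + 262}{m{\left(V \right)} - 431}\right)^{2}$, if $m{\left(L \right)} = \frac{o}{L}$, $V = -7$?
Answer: $\frac{840889}{2253001} \approx 0.37323$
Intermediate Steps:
$Y{\left(q \right)} = 0$
$m{\left(L \right)} = - \frac{15}{L}$
$\left(\frac{Y{\left(\frac{10}{-5} + \frac{0}{11} \right)} + 262}{m{\left(V \right)} - 431}\right)^{2} = \left(\frac{0 + 262}{- \frac{15}{-7} - 431}\right)^{2} = \left(\frac{262}{\left(-15\right) \left(- \frac{1}{7}\right) - 431}\right)^{2} = \left(\frac{262}{\frac{15}{7} - 431}\right)^{2} = \left(\frac{262}{- \frac{3002}{7}}\right)^{2} = \left(262 \left(- \frac{7}{3002}\right)\right)^{2} = \left(- \frac{917}{1501}\right)^{2} = \frac{840889}{2253001}$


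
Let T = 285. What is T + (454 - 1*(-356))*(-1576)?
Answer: -1276275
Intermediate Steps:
T + (454 - 1*(-356))*(-1576) = 285 + (454 - 1*(-356))*(-1576) = 285 + (454 + 356)*(-1576) = 285 + 810*(-1576) = 285 - 1276560 = -1276275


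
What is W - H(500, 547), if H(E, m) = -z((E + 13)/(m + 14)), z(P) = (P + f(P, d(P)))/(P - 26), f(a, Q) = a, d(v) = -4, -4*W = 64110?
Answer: -150370689/9382 ≈ -16028.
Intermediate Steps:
W = -32055/2 (W = -1/4*64110 = -32055/2 ≈ -16028.)
z(P) = 2*P/(-26 + P) (z(P) = (P + P)/(P - 26) = (2*P)/(-26 + P) = 2*P/(-26 + P))
H(E, m) = -2*(13 + E)/((-26 + (13 + E)/(14 + m))*(14 + m)) (H(E, m) = -2*(E + 13)/(m + 14)/(-26 + (E + 13)/(m + 14)) = -2*(13 + E)/(14 + m)/(-26 + (13 + E)/(14 + m)) = -2*(13 + E)/((-26 + (13 + E)/(14 + m))*(14 + m)))
W - H(500, 547) = -32055/2 - 2*(13 + 500)/(351 - 1*500 + 26*547) = -32055/2 - 2*513/(351 - 500 + 14222) = -32055/2 - 2*513/14073 = -32055/2 - 1*342/4691 = -32055/2 - 342/4691 = -150370689/9382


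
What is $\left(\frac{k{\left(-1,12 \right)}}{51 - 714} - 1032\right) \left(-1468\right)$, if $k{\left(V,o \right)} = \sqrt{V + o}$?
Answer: $1514976 + \frac{1468 \sqrt{11}}{663} \approx 1.515 \cdot 10^{6}$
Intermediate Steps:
$\left(\frac{k{\left(-1,12 \right)}}{51 - 714} - 1032\right) \left(-1468\right) = \left(\frac{\sqrt{-1 + 12}}{51 - 714} - 1032\right) \left(-1468\right) = \left(\frac{\sqrt{11}}{51 - 714} - 1032\right) \left(-1468\right) = \left(\frac{\sqrt{11}}{-663} - 1032\right) \left(-1468\right) = \left(\sqrt{11} \left(- \frac{1}{663}\right) - 1032\right) \left(-1468\right) = \left(- \frac{\sqrt{11}}{663} - 1032\right) \left(-1468\right) = \left(-1032 - \frac{\sqrt{11}}{663}\right) \left(-1468\right) = 1514976 + \frac{1468 \sqrt{11}}{663}$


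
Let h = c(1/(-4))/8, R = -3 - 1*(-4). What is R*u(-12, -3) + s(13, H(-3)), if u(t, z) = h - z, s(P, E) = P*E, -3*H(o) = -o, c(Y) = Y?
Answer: -321/32 ≈ -10.031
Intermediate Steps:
R = 1 (R = -3 + 4 = 1)
h = -1/32 (h = 1/(-4*8) = -¼*⅛ = -1/32 ≈ -0.031250)
H(o) = o/3 (H(o) = -(-1)*o/3 = o/3)
s(P, E) = E*P
u(t, z) = -1/32 - z
R*u(-12, -3) + s(13, H(-3)) = 1*(-1/32 - 1*(-3)) + ((⅓)*(-3))*13 = 1*(-1/32 + 3) - 1*13 = 1*(95/32) - 13 = 95/32 - 13 = -321/32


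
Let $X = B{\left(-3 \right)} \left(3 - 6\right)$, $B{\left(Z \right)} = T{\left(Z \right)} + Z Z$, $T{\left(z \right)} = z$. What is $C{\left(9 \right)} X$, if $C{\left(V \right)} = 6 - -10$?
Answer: $-288$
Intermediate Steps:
$B{\left(Z \right)} = Z + Z^{2}$ ($B{\left(Z \right)} = Z + Z Z = Z + Z^{2}$)
$C{\left(V \right)} = 16$ ($C{\left(V \right)} = 6 + 10 = 16$)
$X = -18$ ($X = - 3 \left(1 - 3\right) \left(3 - 6\right) = \left(-3\right) \left(-2\right) \left(-3\right) = 6 \left(-3\right) = -18$)
$C{\left(9 \right)} X = 16 \left(-18\right) = -288$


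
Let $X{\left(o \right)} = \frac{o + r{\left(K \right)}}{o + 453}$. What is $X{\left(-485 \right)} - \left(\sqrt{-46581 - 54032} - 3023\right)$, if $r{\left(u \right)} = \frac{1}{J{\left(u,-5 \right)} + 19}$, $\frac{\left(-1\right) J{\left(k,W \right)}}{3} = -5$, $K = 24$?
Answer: $\frac{3305513}{1088} - i \sqrt{100613} \approx 3038.2 - 317.2 i$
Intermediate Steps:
$J{\left(k,W \right)} = 15$ ($J{\left(k,W \right)} = \left(-3\right) \left(-5\right) = 15$)
$r{\left(u \right)} = \frac{1}{34}$ ($r{\left(u \right)} = \frac{1}{15 + 19} = \frac{1}{34}$)
$X{\left(o \right)} = \frac{\frac{1}{34} + o}{453 + o}$ ($X{\left(o \right)} = \frac{o + \frac{1}{34}}{o + 453} = \frac{\frac{1}{34} + o}{453 + o}$)
$X{\left(-485 \right)} - \left(\sqrt{-46581 - 54032} - 3023\right) = \frac{\frac{1}{34} - 485}{453 - 485} - \left(\sqrt{-46581 - 54032} - 3023\right) = \frac{1}{-32} \left(- \frac{16489}{34}\right) - \left(\sqrt{-100613} - 3023\right) = \left(- \frac{1}{32}\right) \left(- \frac{16489}{34}\right) - \left(i \sqrt{100613} - 3023\right) = \frac{16489}{1088} - \left(-3023 + i \sqrt{100613}\right) = \frac{16489}{1088} + \left(3023 - i \sqrt{100613}\right) = \frac{3305513}{1088} - i \sqrt{100613}$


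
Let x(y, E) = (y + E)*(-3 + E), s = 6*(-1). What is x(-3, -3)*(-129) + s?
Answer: -4650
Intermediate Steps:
s = -6
x(y, E) = (-3 + E)*(E + y) (x(y, E) = (E + y)*(-3 + E) = (-3 + E)*(E + y))
x(-3, -3)*(-129) + s = ((-3)² - 3*(-3) - 3*(-3) - 3*(-3))*(-129) - 6 = (9 + 9 + 9 + 9)*(-129) - 6 = 36*(-129) - 6 = -4644 - 6 = -4650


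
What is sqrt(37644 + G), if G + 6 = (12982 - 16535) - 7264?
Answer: sqrt(26821) ≈ 163.77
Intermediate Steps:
G = -10823 (G = -6 + ((12982 - 16535) - 7264) = -6 + (-3553 - 7264) = -6 - 10817 = -10823)
sqrt(37644 + G) = sqrt(37644 - 10823) = sqrt(26821)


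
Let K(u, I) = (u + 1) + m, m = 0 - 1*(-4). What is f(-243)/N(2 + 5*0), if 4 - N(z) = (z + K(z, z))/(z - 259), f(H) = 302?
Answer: 77614/1037 ≈ 74.845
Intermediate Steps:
m = 4 (m = 0 + 4 = 4)
K(u, I) = 5 + u (K(u, I) = (u + 1) + 4 = (1 + u) + 4 = 5 + u)
N(z) = 4 - (5 + 2*z)/(-259 + z) (N(z) = 4 - (z + (5 + z))/(z - 259) = 4 - (5 + 2*z)/(-259 + z))
f(-243)/N(2 + 5*0) = 302/(((-1041 + 2*(2 + 5*0))/(-259 + (2 + 5*0)))) = 302/(((-1041 + 2*(2 + 0))/(-259 + (2 + 0)))) = 302/(((-1041 + 2*2)/(-259 + 2))) = 302/(((-1041 + 4)/(-257))) = 302/((-1/257*(-1037))) = 302/(1037/257) = 302*(257/1037) = 77614/1037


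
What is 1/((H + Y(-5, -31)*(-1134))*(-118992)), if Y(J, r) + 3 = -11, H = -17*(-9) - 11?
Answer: -1/1906013856 ≈ -5.2465e-10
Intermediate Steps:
H = 142 (H = 153 - 11 = 142)
Y(J, r) = -14 (Y(J, r) = -3 - 11 = -14)
1/((H + Y(-5, -31)*(-1134))*(-118992)) = 1/((142 - 14*(-1134))*(-118992)) = -1/118992/(142 + 15876) = -1/118992/16018 = (1/16018)*(-1/118992) = -1/1906013856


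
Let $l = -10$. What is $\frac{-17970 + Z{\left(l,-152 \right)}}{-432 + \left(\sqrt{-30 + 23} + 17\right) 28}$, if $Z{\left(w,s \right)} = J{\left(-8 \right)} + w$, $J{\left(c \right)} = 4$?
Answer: $- \frac{24717}{232} + \frac{15729 i \sqrt{7}}{232} \approx -106.54 + 179.38 i$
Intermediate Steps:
$Z{\left(w,s \right)} = 4 + w$
$\frac{-17970 + Z{\left(l,-152 \right)}}{-432 + \left(\sqrt{-30 + 23} + 17\right) 28} = \frac{-17970 + \left(4 - 10\right)}{-432 + \left(\sqrt{-30 + 23} + 17\right) 28} = \frac{-17970 - 6}{-432 + \left(\sqrt{-7} + 17\right) 28} = - \frac{17976}{-432 + \left(i \sqrt{7} + 17\right) 28} = - \frac{17976}{-432 + \left(17 + i \sqrt{7}\right) 28} = - \frac{17976}{-432 + \left(476 + 28 i \sqrt{7}\right)} = - \frac{17976}{44 + 28 i \sqrt{7}}$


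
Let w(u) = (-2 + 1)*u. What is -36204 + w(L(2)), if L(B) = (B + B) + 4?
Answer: -36212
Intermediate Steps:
L(B) = 4 + 2*B (L(B) = 2*B + 4 = 4 + 2*B)
w(u) = -u
-36204 + w(L(2)) = -36204 - (4 + 2*2) = -36204 - (4 + 4) = -36204 - 1*8 = -36204 - 8 = -36212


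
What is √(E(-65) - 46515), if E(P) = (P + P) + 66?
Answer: I*√46579 ≈ 215.82*I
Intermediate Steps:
E(P) = 66 + 2*P (E(P) = 2*P + 66 = 66 + 2*P)
√(E(-65) - 46515) = √((66 + 2*(-65)) - 46515) = √((66 - 130) - 46515) = √(-64 - 46515) = √(-46579) = I*√46579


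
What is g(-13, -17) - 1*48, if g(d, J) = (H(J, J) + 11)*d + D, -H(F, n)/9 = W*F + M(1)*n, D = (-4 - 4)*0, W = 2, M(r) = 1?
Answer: -6158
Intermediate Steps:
D = 0 (D = -8*0 = 0)
H(F, n) = -18*F - 9*n (H(F, n) = -9*(2*F + 1*n) = -9*(2*F + n) = -9*(n + 2*F) = -18*F - 9*n)
g(d, J) = d*(11 - 27*J) (g(d, J) = ((-18*J - 9*J) + 11)*d + 0 = (-27*J + 11)*d + 0 = (11 - 27*J)*d + 0 = d*(11 - 27*J) + 0 = d*(11 - 27*J))
g(-13, -17) - 1*48 = -13*(11 - 27*(-17)) - 1*48 = -13*(11 + 459) - 48 = -13*470 - 48 = -6110 - 48 = -6158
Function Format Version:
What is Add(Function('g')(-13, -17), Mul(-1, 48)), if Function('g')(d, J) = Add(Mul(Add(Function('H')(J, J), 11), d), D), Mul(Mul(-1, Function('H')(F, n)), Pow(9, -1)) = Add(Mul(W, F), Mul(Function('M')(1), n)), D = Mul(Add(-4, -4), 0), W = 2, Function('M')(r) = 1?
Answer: -6158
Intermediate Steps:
D = 0 (D = Mul(-8, 0) = 0)
Function('H')(F, n) = Add(Mul(-18, F), Mul(-9, n)) (Function('H')(F, n) = Mul(-9, Add(Mul(2, F), Mul(1, n))) = Mul(-9, Add(Mul(2, F), n)) = Mul(-9, Add(n, Mul(2, F))) = Add(Mul(-18, F), Mul(-9, n)))
Function('g')(d, J) = Mul(d, Add(11, Mul(-27, J))) (Function('g')(d, J) = Add(Mul(Add(Add(Mul(-18, J), Mul(-9, J)), 11), d), 0) = Add(Mul(Add(Mul(-27, J), 11), d), 0) = Add(Mul(Add(11, Mul(-27, J)), d), 0) = Add(Mul(d, Add(11, Mul(-27, J))), 0) = Mul(d, Add(11, Mul(-27, J))))
Add(Function('g')(-13, -17), Mul(-1, 48)) = Add(Mul(-13, Add(11, Mul(-27, -17))), Mul(-1, 48)) = Add(Mul(-13, Add(11, 459)), -48) = Add(Mul(-13, 470), -48) = Add(-6110, -48) = -6158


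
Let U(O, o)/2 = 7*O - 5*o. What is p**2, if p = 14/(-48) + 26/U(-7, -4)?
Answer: 265225/484416 ≈ 0.54751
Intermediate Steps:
U(O, o) = -10*o + 14*O (U(O, o) = 2*(7*O - 5*o) = 2*(-5*o + 7*O) = -10*o + 14*O)
p = -515/696 (p = 14/(-48) + 26/(-10*(-4) + 14*(-7)) = 14*(-1/48) + 26/(40 - 98) = -7/24 + 26/(-58) = -7/24 + 26*(-1/58) = -7/24 - 13/29 = -515/696 ≈ -0.73994)
p**2 = (-515/696)**2 = 265225/484416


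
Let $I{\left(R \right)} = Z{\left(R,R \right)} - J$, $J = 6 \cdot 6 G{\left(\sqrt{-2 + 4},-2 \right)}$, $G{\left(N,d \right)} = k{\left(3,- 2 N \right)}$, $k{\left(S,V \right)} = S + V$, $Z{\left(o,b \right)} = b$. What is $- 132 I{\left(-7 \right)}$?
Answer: $15180 - 9504 \sqrt{2} \approx 1739.3$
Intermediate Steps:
$G{\left(N,d \right)} = 3 - 2 N$
$J = 108 - 72 \sqrt{2}$ ($J = 6 \cdot 6 \left(3 - 2 \sqrt{-2 + 4}\right) = 36 \left(3 - 2 \sqrt{2}\right) = 108 - 72 \sqrt{2} \approx 6.1766$)
$I{\left(R \right)} = -108 + R + 72 \sqrt{2}$ ($I{\left(R \right)} = R - \left(108 - 72 \sqrt{2}\right) = -108 + R + 72 \sqrt{2}$)
$- 132 I{\left(-7 \right)} = - 132 \left(-108 - 7 + 72 \sqrt{2}\right) = - 132 \left(-115 + 72 \sqrt{2}\right) = 15180 - 9504 \sqrt{2}$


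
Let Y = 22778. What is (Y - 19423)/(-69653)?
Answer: -3355/69653 ≈ -0.048167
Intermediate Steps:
(Y - 19423)/(-69653) = (22778 - 19423)/(-69653) = 3355*(-1/69653) = -3355/69653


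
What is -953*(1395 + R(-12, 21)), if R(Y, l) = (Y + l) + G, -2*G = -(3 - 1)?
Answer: -1338965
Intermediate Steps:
G = 1 (G = -(-1)*(3 - 1)/2 = -(-1)*2/2 = -1/2*(-2) = 1)
R(Y, l) = 1 + Y + l (R(Y, l) = (Y + l) + 1 = 1 + Y + l)
-953*(1395 + R(-12, 21)) = -953*(1395 + (1 - 12 + 21)) = -953*(1395 + 10) = -953*1405 = -1338965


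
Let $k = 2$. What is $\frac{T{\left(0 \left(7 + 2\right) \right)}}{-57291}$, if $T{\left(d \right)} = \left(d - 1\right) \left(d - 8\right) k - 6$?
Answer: $- \frac{10}{57291} \approx -0.00017455$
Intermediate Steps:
$T{\left(d \right)} = -6 + 2 \left(-1 + d\right) \left(-8 + d\right)$ ($T{\left(d \right)} = \left(d - 1\right) \left(d - 8\right) 2 - 6 = \left(-1 + d\right) \left(-8 + d\right) 2 - 6 = 2 \left(-1 + d\right) \left(-8 + d\right) - 6 = -6 + 2 \left(-1 + d\right) \left(-8 + d\right)$)
$\frac{T{\left(0 \left(7 + 2\right) \right)}}{-57291} = \frac{10 - 18 \cdot 0 \left(7 + 2\right) + 2 \left(0 \left(7 + 2\right)\right)^{2}}{-57291} = \left(10 - 18 \cdot 0 \cdot 9 + 2 \left(0 \cdot 9\right)^{2}\right) \left(- \frac{1}{57291}\right) = \left(10 - 0 + 2 \cdot 0^{2}\right) \left(- \frac{1}{57291}\right) = \left(10 + 0 + 2 \cdot 0\right) \left(- \frac{1}{57291}\right) = \left(10 + 0 + 0\right) \left(- \frac{1}{57291}\right) = 10 \left(- \frac{1}{57291}\right) = - \frac{10}{57291}$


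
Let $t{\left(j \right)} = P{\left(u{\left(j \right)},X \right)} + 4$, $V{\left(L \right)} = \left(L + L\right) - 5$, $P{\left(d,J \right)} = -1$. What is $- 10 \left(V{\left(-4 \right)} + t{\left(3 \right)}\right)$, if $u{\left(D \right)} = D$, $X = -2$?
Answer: $100$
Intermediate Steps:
$V{\left(L \right)} = -5 + 2 L$ ($V{\left(L \right)} = 2 L - 5 = -5 + 2 L$)
$t{\left(j \right)} = 3$ ($t{\left(j \right)} = -1 + 4 = 3$)
$- 10 \left(V{\left(-4 \right)} + t{\left(3 \right)}\right) = - 10 \left(\left(-5 + 2 \left(-4\right)\right) + 3\right) = - 10 \left(\left(-5 - 8\right) + 3\right) = - 10 \left(-13 + 3\right) = \left(-10\right) \left(-10\right) = 100$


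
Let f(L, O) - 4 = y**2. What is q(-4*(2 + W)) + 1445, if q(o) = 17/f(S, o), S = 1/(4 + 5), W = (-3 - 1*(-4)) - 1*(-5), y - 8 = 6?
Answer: 289017/200 ≈ 1445.1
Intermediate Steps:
y = 14 (y = 8 + 6 = 14)
W = 6 (W = (-3 + 4) + 5 = 1 + 5 = 6)
S = 1/9 ≈ 0.11111
f(L, O) = 200 (f(L, O) = 4 + 14**2 = 4 + 196 = 200)
q(o) = 17/200
q(-4*(2 + W)) + 1445 = 17/200 + 1445 = 289017/200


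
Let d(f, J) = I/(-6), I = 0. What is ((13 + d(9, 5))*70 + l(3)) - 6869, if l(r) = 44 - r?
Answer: -5918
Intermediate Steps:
d(f, J) = 0 (d(f, J) = 0/(-6) = 0*(-⅙) = 0)
((13 + d(9, 5))*70 + l(3)) - 6869 = ((13 + 0)*70 + (44 - 1*3)) - 6869 = (13*70 + (44 - 3)) - 6869 = (910 + 41) - 6869 = 951 - 6869 = -5918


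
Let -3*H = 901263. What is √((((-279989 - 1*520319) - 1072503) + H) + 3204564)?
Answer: 2*√257833 ≈ 1015.5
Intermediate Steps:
H = -300421 (H = -⅓*901263 = -300421)
√((((-279989 - 1*520319) - 1072503) + H) + 3204564) = √((((-279989 - 1*520319) - 1072503) - 300421) + 3204564) = √((((-279989 - 520319) - 1072503) - 300421) + 3204564) = √(((-800308 - 1072503) - 300421) + 3204564) = √((-1872811 - 300421) + 3204564) = √(-2173232 + 3204564) = √1031332 = 2*√257833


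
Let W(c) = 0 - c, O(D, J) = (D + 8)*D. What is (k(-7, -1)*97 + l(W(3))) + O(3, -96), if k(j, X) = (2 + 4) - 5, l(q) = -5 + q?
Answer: 122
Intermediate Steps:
O(D, J) = D*(8 + D) (O(D, J) = (8 + D)*D = D*(8 + D))
W(c) = -c
k(j, X) = 1 (k(j, X) = 6 - 5 = 1)
(k(-7, -1)*97 + l(W(3))) + O(3, -96) = (1*97 + (-5 - 1*3)) + 3*(8 + 3) = (97 + (-5 - 3)) + 3*11 = (97 - 8) + 33 = 89 + 33 = 122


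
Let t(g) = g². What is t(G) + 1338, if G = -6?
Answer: 1374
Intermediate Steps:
t(G) + 1338 = (-6)² + 1338 = 36 + 1338 = 1374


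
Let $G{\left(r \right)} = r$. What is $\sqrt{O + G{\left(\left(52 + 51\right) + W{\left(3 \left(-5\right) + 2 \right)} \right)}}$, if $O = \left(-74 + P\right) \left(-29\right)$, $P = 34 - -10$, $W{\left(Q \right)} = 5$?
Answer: $\sqrt{978} \approx 31.273$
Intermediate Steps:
$P = 44$ ($P = 34 + 10 = 44$)
$O = 870$ ($O = \left(-74 + 44\right) \left(-29\right) = \left(-30\right) \left(-29\right) = 870$)
$\sqrt{O + G{\left(\left(52 + 51\right) + W{\left(3 \left(-5\right) + 2 \right)} \right)}} = \sqrt{870 + \left(\left(52 + 51\right) + 5\right)} = \sqrt{870 + \left(103 + 5\right)} = \sqrt{870 + 108} = \sqrt{978}$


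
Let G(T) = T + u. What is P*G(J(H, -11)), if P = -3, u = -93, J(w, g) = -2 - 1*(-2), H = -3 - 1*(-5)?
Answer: 279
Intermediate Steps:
H = 2 (H = -3 + 5 = 2)
J(w, g) = 0 (J(w, g) = -2 + 2 = 0)
G(T) = -93 + T (G(T) = T - 93 = -93 + T)
P*G(J(H, -11)) = -3*(-93 + 0) = -3*(-93) = 279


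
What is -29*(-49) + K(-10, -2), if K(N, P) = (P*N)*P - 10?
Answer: 1371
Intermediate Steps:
K(N, P) = -10 + N*P² (K(N, P) = (N*P)*P - 10 = N*P² - 10 = -10 + N*P²)
-29*(-49) + K(-10, -2) = -29*(-49) + (-10 - 10*(-2)²) = 1421 + (-10 - 10*4) = 1421 + (-10 - 40) = 1421 - 50 = 1371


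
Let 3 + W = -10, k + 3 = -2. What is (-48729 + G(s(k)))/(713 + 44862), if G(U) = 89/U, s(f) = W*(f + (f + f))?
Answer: -9502066/8887125 ≈ -1.0692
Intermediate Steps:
k = -5 (k = -3 - 2 = -5)
W = -13 (W = -3 - 10 = -13)
s(f) = -39*f (s(f) = -13*(f + (f + f)) = -13*(f + 2*f) = -39*f)
(-48729 + G(s(k)))/(713 + 44862) = (-48729 + 89/((-39*(-5))))/(713 + 44862) = (-48729 + 89/195)/45575 = (-48729 + 89*(1/195))*(1/45575) = (-48729 + 89/195)*(1/45575) = -9502066/195*1/45575 = -9502066/8887125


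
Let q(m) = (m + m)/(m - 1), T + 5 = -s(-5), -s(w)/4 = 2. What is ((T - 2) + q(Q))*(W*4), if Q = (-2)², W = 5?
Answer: 220/3 ≈ 73.333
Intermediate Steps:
s(w) = -8 (s(w) = -4*2 = -8)
Q = 4
T = 3 (T = -5 - 1*(-8) = -5 + 8 = 3)
q(m) = 2*m/(-1 + m) (q(m) = (2*m)/(-1 + m) = 2*m/(-1 + m))
((T - 2) + q(Q))*(W*4) = ((3 - 2) + 2*4/(-1 + 4))*(5*4) = (1 + 2*4/3)*20 = (1 + 2*4*(⅓))*20 = (1 + 8/3)*20 = (11/3)*20 = 220/3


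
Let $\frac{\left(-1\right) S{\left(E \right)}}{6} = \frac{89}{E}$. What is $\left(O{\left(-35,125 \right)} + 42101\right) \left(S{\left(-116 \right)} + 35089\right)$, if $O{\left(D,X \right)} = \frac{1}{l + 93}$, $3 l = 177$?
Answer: $\frac{13025428677437}{8816} \approx 1.4775 \cdot 10^{9}$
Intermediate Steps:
$l = 59$ ($l = \frac{1}{3} \cdot 177 = 59$)
$S{\left(E \right)} = - \frac{534}{E}$ ($S{\left(E \right)} = - 6 \frac{89}{E} = - \frac{534}{E}$)
$O{\left(D,X \right)} = \frac{1}{152}$ ($O{\left(D,X \right)} = \frac{1}{59 + 93} = \frac{1}{152}$)
$\left(O{\left(-35,125 \right)} + 42101\right) \left(S{\left(-116 \right)} + 35089\right) = \left(\frac{1}{152} + 42101\right) \left(- \frac{534}{-116} + 35089\right) = \frac{6399353 \left(\left(-534\right) \left(- \frac{1}{116}\right) + 35089\right)}{152} = \frac{6399353 \left(\frac{267}{58} + 35089\right)}{152} = \frac{6399353}{152} \cdot \frac{2035429}{58} = \frac{13025428677437}{8816}$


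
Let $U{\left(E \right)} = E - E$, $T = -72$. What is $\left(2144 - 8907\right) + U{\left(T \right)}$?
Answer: $-6763$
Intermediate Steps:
$U{\left(E \right)} = 0$
$\left(2144 - 8907\right) + U{\left(T \right)} = \left(2144 - 8907\right) + 0 = -6763 + 0 = -6763$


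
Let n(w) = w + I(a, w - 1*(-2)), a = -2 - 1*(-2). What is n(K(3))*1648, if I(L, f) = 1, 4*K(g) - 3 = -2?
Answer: 2060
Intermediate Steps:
a = 0 (a = -2 + 2 = 0)
K(g) = ¼ (K(g) = ¾ + (¼)*(-2) = ¾ - ½ = ¼)
n(w) = 1 + w (n(w) = w + 1 = 1 + w)
n(K(3))*1648 = (1 + ¼)*1648 = (5/4)*1648 = 2060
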